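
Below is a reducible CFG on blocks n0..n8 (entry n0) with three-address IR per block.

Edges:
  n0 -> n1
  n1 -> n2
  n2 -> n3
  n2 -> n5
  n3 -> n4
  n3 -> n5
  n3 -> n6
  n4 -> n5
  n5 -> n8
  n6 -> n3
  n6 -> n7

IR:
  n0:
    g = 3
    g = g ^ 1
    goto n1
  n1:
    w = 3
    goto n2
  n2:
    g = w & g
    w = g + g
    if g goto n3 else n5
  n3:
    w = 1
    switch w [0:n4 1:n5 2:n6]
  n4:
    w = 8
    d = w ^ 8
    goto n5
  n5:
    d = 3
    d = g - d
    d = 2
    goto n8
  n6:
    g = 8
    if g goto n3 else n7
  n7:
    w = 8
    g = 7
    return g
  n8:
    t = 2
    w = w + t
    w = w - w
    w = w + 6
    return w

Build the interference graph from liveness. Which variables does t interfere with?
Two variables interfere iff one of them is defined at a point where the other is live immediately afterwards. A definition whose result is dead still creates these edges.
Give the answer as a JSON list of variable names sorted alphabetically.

Per-block:
  n0 def {g} use ∅
  n1 def {w} use ∅
  n2 def {g,w} use {g,w}
  n3 def {w} use ∅
  n4 def {d,w} use ∅
  n5 def {d} use {g}
  n6 def {g} use ∅
  n7 def {g,w} use ∅
  n8 def {t,w} use {w}

Liveness:
  n0: in=∅ out={g}
  n1: in={g} out={g,w}
  n2: in={g,w} out={g,w}
  n3: in={g} out={g,w}
  n4: in={g} out={g,w}
  n5: in={g,w} out={w}
  n6: in=∅ out={g}
  n7: in=∅ out=∅
  n8: in={w} out=∅

Interfere edges:
  d — {g,w}
  g — {d,w}
  t — {w}
  w — {d,g,t}

N(t) = ["w"]

Answer: ["w"]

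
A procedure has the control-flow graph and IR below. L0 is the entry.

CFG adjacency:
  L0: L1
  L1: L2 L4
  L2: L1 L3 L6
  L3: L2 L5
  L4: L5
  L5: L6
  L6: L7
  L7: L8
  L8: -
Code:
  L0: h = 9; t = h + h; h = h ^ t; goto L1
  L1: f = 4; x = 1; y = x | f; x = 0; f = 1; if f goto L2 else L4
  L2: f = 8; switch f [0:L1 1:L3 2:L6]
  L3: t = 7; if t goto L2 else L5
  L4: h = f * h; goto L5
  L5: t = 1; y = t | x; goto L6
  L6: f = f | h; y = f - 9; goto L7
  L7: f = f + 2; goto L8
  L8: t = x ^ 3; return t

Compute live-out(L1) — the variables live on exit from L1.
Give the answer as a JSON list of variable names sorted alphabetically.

Answer: ["f", "h", "x"]

Working:
Block summaries:
  L0: {h,t} / ∅
  L1: {f,x,y} / ∅
  L2: {f} / ∅
  L3: {t} / ∅
  L4: {h} / {f,h}
  L5: {t,y} / {x}
  L6: {f,y} / {f,h}
  L7: {f} / {f}
  L8: {t} / {x}

Backward fixpoint:
  L0: in=∅ out={h}
  L1: in={h} out={f,h,x}
  L2: in={h,x} out={f,h,x}
  L3: in={f,h,x} out={f,h,x}
  L4: in={f,h,x} out={f,h,x}
  L5: in={f,h,x} out={f,h,x}
  L6: in={f,h,x} out={f,x}
  L7: in={f,x} out={x}
  L8: in={x} out=∅

live-out(L1) = ["f", "h", "x"]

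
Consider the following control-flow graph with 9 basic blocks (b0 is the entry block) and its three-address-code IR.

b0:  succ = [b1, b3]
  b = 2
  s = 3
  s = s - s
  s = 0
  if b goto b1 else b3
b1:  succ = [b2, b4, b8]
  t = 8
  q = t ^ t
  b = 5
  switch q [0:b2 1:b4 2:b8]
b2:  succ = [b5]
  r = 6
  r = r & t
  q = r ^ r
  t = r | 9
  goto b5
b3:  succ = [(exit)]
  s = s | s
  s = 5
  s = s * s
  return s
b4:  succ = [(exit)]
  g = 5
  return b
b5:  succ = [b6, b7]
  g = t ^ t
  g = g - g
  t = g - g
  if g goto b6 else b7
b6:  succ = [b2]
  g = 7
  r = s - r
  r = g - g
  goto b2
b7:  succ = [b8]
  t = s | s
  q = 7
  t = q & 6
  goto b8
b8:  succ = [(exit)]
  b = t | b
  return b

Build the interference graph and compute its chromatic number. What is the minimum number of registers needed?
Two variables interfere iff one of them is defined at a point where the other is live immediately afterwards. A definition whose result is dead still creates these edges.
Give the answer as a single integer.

Per-block:
  b0: def={b,s} ue=∅
  b1: def={b,q,t} ue=∅
  b2: def={q,r,t} ue={t}
  b3: def={s} ue={s}
  b4: def={g} ue={b}
  b5: def={g,t} ue={t}
  b6: def={g,r} ue={r,s}
  b7: def={q,t} ue={s}
  b8: def={b} ue={b,t}

Live sets:
  live b0: ∅→{s}
  live b1: {s}→{b,s,t}
  live b2: {b,s,t}→{b,r,s,t}
  live b3: {s}→∅
  live b4: {b}→∅
  live b5: {b,r,s,t}→{b,r,s,t}
  live b6: {b,r,s,t}→{b,s,t}
  live b7: {b,s}→{b,t}
  live b8: {b,t}→∅

Conflict graph:
  b: {g,q,r,s,t}
  g: {b,r,s,t}
  q: {b,r,s,t}
  r: {b,g,q,s,t}
  s: {b,g,q,r,t}
  t: {b,g,q,r,s}

Colouring:
  lower bound: {b,g,r,s,t} mutually conflict ⇒ χ ≥ 5
  5-colouring: r0={b}  r1={r}  r2={s}  r3={t}  r4={g,q}
  χ = 5

Answer: 5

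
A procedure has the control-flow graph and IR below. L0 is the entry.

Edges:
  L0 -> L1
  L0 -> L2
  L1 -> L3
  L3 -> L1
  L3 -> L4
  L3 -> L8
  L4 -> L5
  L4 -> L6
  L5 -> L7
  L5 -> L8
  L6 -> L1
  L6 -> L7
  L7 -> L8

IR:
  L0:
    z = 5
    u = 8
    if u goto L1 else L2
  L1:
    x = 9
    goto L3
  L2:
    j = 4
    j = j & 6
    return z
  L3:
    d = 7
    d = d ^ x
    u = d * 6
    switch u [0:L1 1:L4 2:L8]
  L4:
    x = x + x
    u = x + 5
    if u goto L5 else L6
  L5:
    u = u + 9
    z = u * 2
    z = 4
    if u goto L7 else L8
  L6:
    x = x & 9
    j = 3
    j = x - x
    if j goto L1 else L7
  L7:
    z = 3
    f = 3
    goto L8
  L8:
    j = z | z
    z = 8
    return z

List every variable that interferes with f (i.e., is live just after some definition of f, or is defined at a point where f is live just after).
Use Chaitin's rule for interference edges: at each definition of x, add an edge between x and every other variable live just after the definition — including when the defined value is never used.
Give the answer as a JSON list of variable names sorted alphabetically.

Block summaries:
  L0: def={u,z} ue=∅
  L1: def={x} ue=∅
  L2: def={j} ue={z}
  L3: def={d,u} ue={x}
  L4: def={u,x} ue={x}
  L5: def={u,z} ue={u}
  L6: def={j,x} ue={x}
  L7: def={f,z} ue=∅
  L8: def={j,z} ue={z}

Liveness:
  L0: in=∅ out={z}
  L1: in={z} out={x,z}
  L2: in={z} out=∅
  L3: in={x,z} out={x,z}
  L4: in={x,z} out={u,x,z}
  L5: in={u} out={z}
  L6: in={x,z} out={z}
  L7: in=∅ out={z}
  L8: in={z} out=∅

Interfere edges:
  d — {x,z}
  f — {z}
  j — {x,z}
  u — {x,z}
  x — {d,j,u,z}
  z — {d,f,j,u,x}

N(f) = ["z"]

Answer: ["z"]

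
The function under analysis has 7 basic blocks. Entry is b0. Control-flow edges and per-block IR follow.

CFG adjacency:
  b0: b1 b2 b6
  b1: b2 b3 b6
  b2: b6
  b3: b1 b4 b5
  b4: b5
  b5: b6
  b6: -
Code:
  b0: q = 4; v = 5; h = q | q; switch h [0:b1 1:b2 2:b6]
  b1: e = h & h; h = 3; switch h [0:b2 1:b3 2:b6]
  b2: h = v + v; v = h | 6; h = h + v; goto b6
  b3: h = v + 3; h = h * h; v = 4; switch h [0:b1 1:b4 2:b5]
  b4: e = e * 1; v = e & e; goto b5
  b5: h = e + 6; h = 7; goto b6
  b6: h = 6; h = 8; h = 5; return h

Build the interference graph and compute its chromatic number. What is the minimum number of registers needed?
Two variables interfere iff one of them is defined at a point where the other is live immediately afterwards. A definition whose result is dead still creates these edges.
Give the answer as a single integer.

Answer: 3

Working:
Per-block:
  b0: {h,q,v} / ∅
  b1: {e,h} / {h}
  b2: {h,v} / {v}
  b3: {h,v} / {v}
  b4: {e,v} / {e}
  b5: {h} / {e}
  b6: {h} / ∅

Liveness:
  live b0: ∅→{h,v}
  live b1: {h,v}→{e,v}
  live b2: {v}→∅
  live b3: {e,v}→{e,h,v}
  live b4: {e}→{e}
  live b5: {e}→∅
  live b6: ∅→∅

Conflict graph:
  e: {h,v}
  h: {e,v}
  q: {v}
  v: {e,h,q}

Registers:
  clique {e,h,v} ⇒ need ≥ 3
  3-colouring: r0={v}  r1={e,q}  r2={h}
  χ = 3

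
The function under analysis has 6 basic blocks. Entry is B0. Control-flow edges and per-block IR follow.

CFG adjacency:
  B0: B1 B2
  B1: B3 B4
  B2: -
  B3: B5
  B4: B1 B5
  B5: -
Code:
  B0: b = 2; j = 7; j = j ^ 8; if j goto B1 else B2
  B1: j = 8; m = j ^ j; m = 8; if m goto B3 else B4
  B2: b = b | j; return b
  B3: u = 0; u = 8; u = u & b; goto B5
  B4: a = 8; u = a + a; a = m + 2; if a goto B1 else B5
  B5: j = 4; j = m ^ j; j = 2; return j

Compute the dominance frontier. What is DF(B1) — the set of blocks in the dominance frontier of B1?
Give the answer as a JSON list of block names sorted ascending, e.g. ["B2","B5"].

Answer: ["B1"]

Working:
idom tree: B1←B0 B2←B0 B3←B1 B4←B1 B5←B1
Join-block Dom:
  B1: preds {B0,B4}: {B0} ∩ {B0,B1,B4} = {B0}; idom=B0
  B5: preds {B3,B4}: {B0,B1,B3} ∩ {B0,B1,B4} = {B0,B1}; idom=B1

DF walk-up:
  B1←B0: walk · to B0
  B1←B4: walk B4→B1 to B0
  B5←B3: walk B3 to B1
  B5←B4: walk B4 to B1
  B0: DF=∅
  B1: DF={B1}
  B2: DF=∅
  B3: DF={B5}
  B4: DF={B1,B5}
  B5: DF=∅

DF(B1) = ["B1"]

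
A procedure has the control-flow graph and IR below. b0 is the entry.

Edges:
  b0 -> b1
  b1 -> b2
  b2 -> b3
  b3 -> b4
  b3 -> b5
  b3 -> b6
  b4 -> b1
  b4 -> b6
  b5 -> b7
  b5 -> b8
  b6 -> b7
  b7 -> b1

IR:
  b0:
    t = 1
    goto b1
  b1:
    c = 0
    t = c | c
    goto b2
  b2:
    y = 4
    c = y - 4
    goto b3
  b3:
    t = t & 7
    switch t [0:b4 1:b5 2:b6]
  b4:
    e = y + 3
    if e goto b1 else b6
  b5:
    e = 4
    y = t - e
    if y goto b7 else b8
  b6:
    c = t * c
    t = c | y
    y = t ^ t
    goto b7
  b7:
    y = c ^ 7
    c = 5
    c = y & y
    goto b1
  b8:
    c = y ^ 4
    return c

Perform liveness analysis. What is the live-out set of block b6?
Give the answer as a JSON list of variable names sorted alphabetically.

Block summaries:
  b0: {t} / ∅
  b1: {c,t} / ∅
  b2: {c,y} / ∅
  b3: {t} / {t}
  b4: {e} / {y}
  b5: {e,y} / {t}
  b6: {c,t,y} / {c,t,y}
  b7: {c,y} / {c}
  b8: {c} / {y}

Backward fixpoint:
  b0 li=∅ lo=∅
  b1 li=∅ lo={t}
  b2 li={t} lo={c,t,y}
  b3 li={c,t,y} lo={c,t,y}
  b4 li={c,t,y} lo={c,t,y}
  b5 li={c,t} lo={c,y}
  b6 li={c,t,y} lo={c}
  b7 li={c} lo=∅
  b8 li={y} lo=∅

live-out(b6) = ["c"]

Answer: ["c"]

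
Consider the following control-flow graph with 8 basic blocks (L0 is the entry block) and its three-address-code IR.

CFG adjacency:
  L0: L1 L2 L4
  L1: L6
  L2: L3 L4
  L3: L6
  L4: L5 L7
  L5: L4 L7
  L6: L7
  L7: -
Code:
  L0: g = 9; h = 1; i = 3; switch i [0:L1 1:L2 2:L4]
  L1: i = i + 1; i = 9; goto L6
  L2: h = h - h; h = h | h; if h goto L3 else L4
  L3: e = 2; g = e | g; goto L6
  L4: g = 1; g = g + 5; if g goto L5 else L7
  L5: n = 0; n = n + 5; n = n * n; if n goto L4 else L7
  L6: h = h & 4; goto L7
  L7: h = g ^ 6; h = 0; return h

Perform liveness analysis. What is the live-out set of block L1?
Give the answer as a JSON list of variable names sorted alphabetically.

Per-block:
  L0: {g,h,i} / ∅
  L1: {i} / {i}
  L2: {h} / {h}
  L3: {e,g} / {g}
  L4: {g} / ∅
  L5: {n} / ∅
  L6: {h} / {h}
  L7: {h} / {g}

Backward fixpoint:
  L0: in=∅ out={g,h,i}
  L1: in={g,h,i} out={g,h}
  L2: in={g,h} out={g,h}
  L3: in={g,h} out={g,h}
  L4: in=∅ out={g}
  L5: in={g} out={g}
  L6: in={g,h} out={g}
  L7: in={g} out=∅

live-out(L1) = ["g", "h"]

Answer: ["g", "h"]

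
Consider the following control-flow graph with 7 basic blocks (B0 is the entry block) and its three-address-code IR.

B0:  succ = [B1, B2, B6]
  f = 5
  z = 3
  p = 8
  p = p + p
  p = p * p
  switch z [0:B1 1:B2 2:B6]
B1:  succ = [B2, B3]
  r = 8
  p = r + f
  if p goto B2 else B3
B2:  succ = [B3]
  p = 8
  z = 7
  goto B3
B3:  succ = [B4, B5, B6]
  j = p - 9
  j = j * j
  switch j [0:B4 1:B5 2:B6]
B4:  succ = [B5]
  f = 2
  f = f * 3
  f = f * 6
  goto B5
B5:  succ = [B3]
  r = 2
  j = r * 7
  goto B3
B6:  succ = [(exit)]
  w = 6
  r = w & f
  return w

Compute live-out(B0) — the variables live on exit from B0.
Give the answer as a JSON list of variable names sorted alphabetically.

Block summaries:
  B0 def {f,p,z} use ∅
  B1 def {p,r} use {f}
  B2 def {p,z} use ∅
  B3 def {j} use {p}
  B4 def {f} use ∅
  B5 def {j,r} use ∅
  B6 def {r,w} use {f}

Backward fixpoint:
  B0: in=∅ out={f}
  B1: in={f} out={f,p}
  B2: in={f} out={f,p}
  B3: in={f,p} out={f,p}
  B4: in={p} out={f,p}
  B5: in={f,p} out={f,p}
  B6: in={f} out=∅

live-out(B0) = ["f"]

Answer: ["f"]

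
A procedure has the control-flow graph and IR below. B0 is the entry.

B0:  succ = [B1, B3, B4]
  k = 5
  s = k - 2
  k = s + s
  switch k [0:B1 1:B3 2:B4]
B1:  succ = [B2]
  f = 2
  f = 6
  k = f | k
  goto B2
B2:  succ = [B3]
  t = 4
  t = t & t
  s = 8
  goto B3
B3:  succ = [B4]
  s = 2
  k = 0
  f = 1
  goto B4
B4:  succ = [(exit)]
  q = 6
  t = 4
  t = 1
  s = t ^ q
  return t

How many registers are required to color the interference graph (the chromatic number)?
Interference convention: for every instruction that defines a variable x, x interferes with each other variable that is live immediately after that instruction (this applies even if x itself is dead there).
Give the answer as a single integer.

Per-block:
  B0: {k,s} / ∅
  B1: {f,k} / {k}
  B2: {s,t} / ∅
  B3: {f,k,s} / ∅
  B4: {q,s,t} / ∅

Backward fixpoint:
  B0 li=∅ lo={k}
  B1 li={k} lo=∅
  B2 li=∅ lo=∅
  B3 li=∅ lo=∅
  B4 li=∅ lo=∅

Interference:
  f: {k}
  k: {f}
  q: {t}
  s: {t}
  t: {q,s}

Registers:
  lower bound: {f,k} mutually conflict ⇒ χ ≥ 2
  2-colouring: c0={f,t}  c1={k,q,s}
  χ = 2

Answer: 2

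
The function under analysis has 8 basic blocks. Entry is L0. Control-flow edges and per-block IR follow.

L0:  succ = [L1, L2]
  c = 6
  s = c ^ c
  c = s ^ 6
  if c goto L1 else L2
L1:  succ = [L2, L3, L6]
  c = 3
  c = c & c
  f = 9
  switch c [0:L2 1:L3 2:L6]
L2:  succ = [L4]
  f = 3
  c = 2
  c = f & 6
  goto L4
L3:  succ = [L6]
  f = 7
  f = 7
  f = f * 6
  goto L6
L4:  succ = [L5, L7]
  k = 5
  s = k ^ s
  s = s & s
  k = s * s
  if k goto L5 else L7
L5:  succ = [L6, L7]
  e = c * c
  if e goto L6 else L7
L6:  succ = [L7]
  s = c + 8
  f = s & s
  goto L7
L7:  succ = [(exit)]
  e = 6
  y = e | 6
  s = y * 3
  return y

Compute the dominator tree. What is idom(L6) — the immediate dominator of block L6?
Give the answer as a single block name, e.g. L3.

idom tree: L1←L0 L2←L0 L3←L1 L4←L2 L5←L4 L6←L0 L7←L0
Dom∩ at merges:
  L2: preds {L0,L1}: {L0} ∩ {L0,L1} = {L0}; idom=L0
  L6: preds {L1,L3,L5}: {L0,L1} ∩ {L0,L1,L3} ∩ {L0,L2,L4,L5} = {L0}; idom=L0
  L7: preds {L4,L5,L6}: {L0,L2,L4} ∩ {L0,L2,L4,L5} ∩ {L0,L6} = {L0}; idom=L0

idom(L6) = L0

Answer: L0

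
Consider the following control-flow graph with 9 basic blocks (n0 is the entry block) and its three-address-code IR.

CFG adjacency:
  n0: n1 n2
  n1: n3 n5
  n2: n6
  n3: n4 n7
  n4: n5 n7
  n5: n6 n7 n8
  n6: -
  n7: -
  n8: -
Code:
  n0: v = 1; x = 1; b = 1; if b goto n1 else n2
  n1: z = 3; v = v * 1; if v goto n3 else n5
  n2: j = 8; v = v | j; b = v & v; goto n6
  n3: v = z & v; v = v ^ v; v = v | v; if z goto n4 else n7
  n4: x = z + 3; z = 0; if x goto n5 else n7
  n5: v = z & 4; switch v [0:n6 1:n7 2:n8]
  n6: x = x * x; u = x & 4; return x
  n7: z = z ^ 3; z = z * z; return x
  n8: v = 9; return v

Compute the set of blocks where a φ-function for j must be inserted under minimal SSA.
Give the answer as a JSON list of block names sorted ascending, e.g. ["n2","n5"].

Answer: ["n6"]

Analysis:
idom tree: n1←n0 n2←n0 n3←n1 n4←n3 n5←n1 n6←n0 n7←n1 n8←n5
Join-block Dom:
  n5: preds {n1,n4}: {n0,n1} ∩ {n0,n1,n3,n4} = {n0,n1}; idom=n1
  n6: preds {n2,n5}: {n0,n2} ∩ {n0,n1,n5} = {n0}; idom=n0
  n7: preds {n3,n4,n5}: {n0,n1,n3} ∩ {n0,n1,n3,n4} ∩ {n0,n1,n5} = {n0,n1}; idom=n1

DF walk-up:
  join n5 pred n1: · stop@n1
  join n5 pred n4: n4→n3 stop@n1
  join n6 pred n2: n2 stop@n0
  join n6 pred n5: n5→n1 stop@n0
  join n7 pred n3: n3 stop@n1
  join n7 pred n4: n4→n3 stop@n1
  join n7 pred n5: n5 stop@n1
  n0: DF=∅
  n1: DF={n6}
  n2: DF={n6}
  n3: DF={n5,n7}
  n4: DF={n5,n7}
  n5: DF={n6,n7}
  n6: DF=∅
  n7: DF=∅
  n8: DF=∅

φ for j: defs {n2}
  DF⁺ = {n6}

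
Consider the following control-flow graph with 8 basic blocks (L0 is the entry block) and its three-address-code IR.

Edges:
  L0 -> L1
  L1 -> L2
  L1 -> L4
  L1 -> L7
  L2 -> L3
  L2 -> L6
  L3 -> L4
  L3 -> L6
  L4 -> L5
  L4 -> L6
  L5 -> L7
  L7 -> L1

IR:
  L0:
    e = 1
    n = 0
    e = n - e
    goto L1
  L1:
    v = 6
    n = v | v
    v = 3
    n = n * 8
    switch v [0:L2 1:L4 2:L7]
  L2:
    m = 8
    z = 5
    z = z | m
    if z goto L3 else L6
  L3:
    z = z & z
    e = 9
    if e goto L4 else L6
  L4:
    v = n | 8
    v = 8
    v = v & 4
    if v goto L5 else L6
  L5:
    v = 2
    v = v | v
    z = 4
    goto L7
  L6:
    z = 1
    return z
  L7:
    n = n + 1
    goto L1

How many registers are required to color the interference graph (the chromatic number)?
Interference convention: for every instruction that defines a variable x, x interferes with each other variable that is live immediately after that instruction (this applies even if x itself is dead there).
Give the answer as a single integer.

Answer: 3

Derivation:
Per-block:
  L0 def {e,n} use ∅
  L1 def {n,v} use ∅
  L2 def {m,z} use ∅
  L3 def {e,z} use {z}
  L4 def {v} use {n}
  L5 def {v,z} use ∅
  L6 def {z} use ∅
  L7 def {n} use {n}

Liveness:
  L0: in=∅ out=∅
  L1: in=∅ out={n}
  L2: in={n} out={n,z}
  L3: in={n,z} out={n}
  L4: in={n} out={n}
  L5: in={n} out={n}
  L6: in=∅ out=∅
  L7: in={n} out=∅

Interference:
  e: {n}
  m: {n,z}
  n: {e,m,v,z}
  v: {n}
  z: {m,n}

Registers:
  {m,n,z} pairwise interfere (3-clique) ⇒ χ ≥ 3
  assign e→c1 m→c1 n→c0 v→c1 z→c2 — no edge inside a register ⇒ χ ≤ 3
  χ = 3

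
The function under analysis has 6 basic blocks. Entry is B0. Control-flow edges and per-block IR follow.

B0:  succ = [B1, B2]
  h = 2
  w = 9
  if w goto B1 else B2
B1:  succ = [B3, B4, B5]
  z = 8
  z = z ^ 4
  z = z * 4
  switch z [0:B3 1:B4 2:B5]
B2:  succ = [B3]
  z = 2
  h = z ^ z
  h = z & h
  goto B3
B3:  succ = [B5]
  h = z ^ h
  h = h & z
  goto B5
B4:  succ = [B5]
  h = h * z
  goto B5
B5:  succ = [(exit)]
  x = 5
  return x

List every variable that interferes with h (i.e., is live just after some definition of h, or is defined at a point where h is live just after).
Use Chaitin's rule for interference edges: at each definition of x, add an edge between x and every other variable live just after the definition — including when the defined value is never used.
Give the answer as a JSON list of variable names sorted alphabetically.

Answer: ["w", "z"]

Analysis:
Per-block:
  B0 def {h,w} use ∅
  B1 def {z} use ∅
  B2 def {h,z} use ∅
  B3 def {h} use {h,z}
  B4 def {h} use {h,z}
  B5 def {x} use ∅

Liveness:
  B0 li=∅ lo={h}
  B1 li={h} lo={h,z}
  B2 li=∅ lo={h,z}
  B3 li={h,z} lo=∅
  B4 li={h,z} lo=∅
  B5 li=∅ lo=∅

Interfere edges:
  h — {w,z}
  w — {h}
  x — ∅
  z — {h}

N(h) = ["w", "z"]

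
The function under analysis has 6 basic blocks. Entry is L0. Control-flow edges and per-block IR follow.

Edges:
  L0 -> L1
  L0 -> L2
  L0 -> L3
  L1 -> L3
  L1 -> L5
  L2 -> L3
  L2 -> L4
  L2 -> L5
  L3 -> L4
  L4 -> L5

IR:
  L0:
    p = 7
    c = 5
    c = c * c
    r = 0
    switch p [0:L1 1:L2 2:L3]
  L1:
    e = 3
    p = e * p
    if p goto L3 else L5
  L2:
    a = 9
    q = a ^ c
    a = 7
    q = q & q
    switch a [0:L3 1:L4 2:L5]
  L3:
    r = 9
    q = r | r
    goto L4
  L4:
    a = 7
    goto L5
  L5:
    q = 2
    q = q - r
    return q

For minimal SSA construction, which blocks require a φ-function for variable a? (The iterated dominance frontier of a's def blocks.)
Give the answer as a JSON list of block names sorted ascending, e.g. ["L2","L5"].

idom tree: L1←L0 L2←L0 L3←L0 L4←L0 L5←L0
Dom at joins:
  L3: preds {L0,L1,L2}: {L0} ∩ {L0,L1} ∩ {L0,L2} = {L0}; idom=L0
  L4: preds {L2,L3}: {L0,L2} ∩ {L0,L3} = {L0}; idom=L0
  L5: preds {L1,L2,L4}: {L0,L1} ∩ {L0,L2} ∩ {L0,L4} = {L0}; idom=L0

Frontier:
  L3←L0: walk · to L0
  L3←L1: walk L1 to L0
  L3←L2: walk L2 to L0
  L4←L2: walk L2 to L0
  L4←L3: walk L3 to L0
  L5←L1: walk L1 to L0
  L5←L2: walk L2 to L0
  L5←L4: walk L4 to L0
  L0 → ∅
  L1 → {L3,L5}
  L2 → {L3,L4,L5}
  L3 → {L4}
  L4 → {L5}
  L5 → ∅

φ for a: defs {L2,L4}
  DF⁺ = {L3,L4,L5}

Answer: ["L3", "L4", "L5"]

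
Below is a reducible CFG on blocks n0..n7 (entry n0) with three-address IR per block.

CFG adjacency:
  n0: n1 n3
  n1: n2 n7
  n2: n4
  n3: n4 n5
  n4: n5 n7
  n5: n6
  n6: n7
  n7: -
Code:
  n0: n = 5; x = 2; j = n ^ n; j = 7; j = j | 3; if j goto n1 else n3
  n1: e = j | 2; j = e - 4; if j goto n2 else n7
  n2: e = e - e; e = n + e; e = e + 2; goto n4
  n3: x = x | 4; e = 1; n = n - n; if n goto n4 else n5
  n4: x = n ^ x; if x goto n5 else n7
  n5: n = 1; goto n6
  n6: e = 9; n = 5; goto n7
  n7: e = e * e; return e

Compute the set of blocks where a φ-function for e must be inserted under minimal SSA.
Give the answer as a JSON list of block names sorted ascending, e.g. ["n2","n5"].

Answer: ["n4", "n5", "n7"]

Derivation:
idom tree: n1←n0 n2←n1 n3←n0 n4←n0 n5←n0 n6←n5 n7←n0
Join-block Dom:
  n4: preds {n2,n3}: {n0,n1,n2} ∩ {n0,n3} = {n0}; idom=n0
  n5: preds {n3,n4}: {n0,n3} ∩ {n0,n4} = {n0}; idom=n0
  n7: preds {n1,n4,n6}: {n0,n1} ∩ {n0,n4} ∩ {n0,n5,n6} = {n0}; idom=n0

DF derivation:
  join n4 pred n2: n2→n1 stop@n0
  join n4 pred n3: n3 stop@n0
  join n5 pred n3: n3 stop@n0
  join n5 pred n4: n4 stop@n0
  join n7 pred n1: n1 stop@n0
  join n7 pred n4: n4 stop@n0
  join n7 pred n6: n6→n5 stop@n0
  n0: DF=∅
  n1: DF={n4,n7}
  n2: DF={n4}
  n3: DF={n4,n5}
  n4: DF={n5,n7}
  n5: DF={n7}
  n6: DF={n7}
  n7: DF=∅

φ for e: defs {n1,n2,n3,n6,n7}
  DF⁺ = {n4,n5,n7}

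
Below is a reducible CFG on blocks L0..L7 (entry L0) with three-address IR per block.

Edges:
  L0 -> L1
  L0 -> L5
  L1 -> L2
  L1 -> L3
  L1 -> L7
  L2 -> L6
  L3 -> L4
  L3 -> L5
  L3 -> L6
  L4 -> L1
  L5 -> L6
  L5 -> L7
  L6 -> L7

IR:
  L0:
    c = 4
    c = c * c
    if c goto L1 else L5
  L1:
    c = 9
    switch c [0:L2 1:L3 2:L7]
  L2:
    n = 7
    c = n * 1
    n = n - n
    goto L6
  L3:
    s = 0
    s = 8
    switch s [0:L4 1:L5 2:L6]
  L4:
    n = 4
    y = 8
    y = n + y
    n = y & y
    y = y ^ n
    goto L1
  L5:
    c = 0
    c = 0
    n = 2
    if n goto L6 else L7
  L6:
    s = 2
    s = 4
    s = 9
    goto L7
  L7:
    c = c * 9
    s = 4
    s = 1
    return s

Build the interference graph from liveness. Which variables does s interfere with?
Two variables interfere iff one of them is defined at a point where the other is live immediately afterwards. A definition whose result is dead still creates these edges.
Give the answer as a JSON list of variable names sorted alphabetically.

Answer: ["c"]

Working:
Per-block:
  L0: {c} / ∅
  L1: {c} / ∅
  L2: {c,n} / ∅
  L3: {s} / ∅
  L4: {n,y} / ∅
  L5: {c,n} / ∅
  L6: {s} / ∅
  L7: {c,s} / {c}

Backward fixpoint:
  L0: in=∅ out=∅
  L1: in=∅ out={c}
  L2: in=∅ out={c}
  L3: in={c} out={c}
  L4: in=∅ out=∅
  L5: in=∅ out={c}
  L6: in={c} out={c}
  L7: in={c} out=∅

Interference:
  c↔{n,s}
  n↔{c,y}
  s↔{c}
  y↔{n}

N(s) = ["c"]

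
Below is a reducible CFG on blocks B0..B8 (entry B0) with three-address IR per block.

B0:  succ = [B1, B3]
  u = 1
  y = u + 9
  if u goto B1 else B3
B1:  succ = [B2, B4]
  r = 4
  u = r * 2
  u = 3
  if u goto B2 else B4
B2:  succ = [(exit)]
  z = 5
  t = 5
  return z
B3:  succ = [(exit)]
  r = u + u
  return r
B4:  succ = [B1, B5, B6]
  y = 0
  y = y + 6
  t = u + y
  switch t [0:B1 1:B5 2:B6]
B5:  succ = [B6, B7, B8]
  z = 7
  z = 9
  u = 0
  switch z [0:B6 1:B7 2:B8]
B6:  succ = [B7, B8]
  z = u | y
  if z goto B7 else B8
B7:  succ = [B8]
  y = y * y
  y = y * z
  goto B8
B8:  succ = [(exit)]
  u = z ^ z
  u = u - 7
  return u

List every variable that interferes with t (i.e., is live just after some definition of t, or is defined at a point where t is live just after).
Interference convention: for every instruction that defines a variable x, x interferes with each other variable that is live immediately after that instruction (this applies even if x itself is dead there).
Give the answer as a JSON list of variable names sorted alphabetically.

Answer: ["u", "y", "z"]

Working:
Per-block:
  B0 def {u,y} use ∅
  B1 def {r,u} use ∅
  B2 def {t,z} use ∅
  B3 def {r} use {u}
  B4 def {t,y} use {u}
  B5 def {u,z} use ∅
  B6 def {z} use {u,y}
  B7 def {y} use {y,z}
  B8 def {u} use {z}

Liveness:
  B0 li=∅ lo={u}
  B1 li=∅ lo={u}
  B2 li=∅ lo=∅
  B3 li={u} lo=∅
  B4 li={u} lo={u,y}
  B5 li={y} lo={u,y,z}
  B6 li={u,y} lo={y,z}
  B7 li={y,z} lo={z}
  B8 li={z} lo=∅

Interfere edges:
  r: ∅
  t: {u,y,z}
  u: {t,y,z}
  y: {t,u,z}
  z: {t,u,y}

N(t) = ["u", "y", "z"]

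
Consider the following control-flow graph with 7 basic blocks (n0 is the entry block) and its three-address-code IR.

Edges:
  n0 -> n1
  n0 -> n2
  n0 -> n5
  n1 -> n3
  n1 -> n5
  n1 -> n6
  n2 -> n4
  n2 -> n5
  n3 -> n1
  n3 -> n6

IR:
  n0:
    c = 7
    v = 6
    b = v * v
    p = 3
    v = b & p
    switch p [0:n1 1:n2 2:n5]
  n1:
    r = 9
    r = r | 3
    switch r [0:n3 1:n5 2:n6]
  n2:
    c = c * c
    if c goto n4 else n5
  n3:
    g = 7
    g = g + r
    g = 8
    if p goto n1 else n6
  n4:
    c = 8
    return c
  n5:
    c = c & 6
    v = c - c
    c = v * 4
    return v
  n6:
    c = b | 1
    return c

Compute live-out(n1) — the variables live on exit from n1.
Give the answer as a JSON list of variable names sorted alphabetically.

Answer: ["b", "c", "p", "r"]

Working:
def/use:
  n0: def={b,c,p,v} ue=∅
  n1: def={r} ue=∅
  n2: def={c} ue={c}
  n3: def={g} ue={p,r}
  n4: def={c} ue=∅
  n5: def={c,v} ue={c}
  n6: def={c} ue={b}

Backward fixpoint:
  n0 li=∅ lo={b,c,p}
  n1 li={b,c,p} lo={b,c,p,r}
  n2 li={c} lo={c}
  n3 li={b,c,p,r} lo={b,c,p}
  n4 li=∅ lo=∅
  n5 li={c} lo=∅
  n6 li={b} lo=∅

live-out(n1) = ["b", "c", "p", "r"]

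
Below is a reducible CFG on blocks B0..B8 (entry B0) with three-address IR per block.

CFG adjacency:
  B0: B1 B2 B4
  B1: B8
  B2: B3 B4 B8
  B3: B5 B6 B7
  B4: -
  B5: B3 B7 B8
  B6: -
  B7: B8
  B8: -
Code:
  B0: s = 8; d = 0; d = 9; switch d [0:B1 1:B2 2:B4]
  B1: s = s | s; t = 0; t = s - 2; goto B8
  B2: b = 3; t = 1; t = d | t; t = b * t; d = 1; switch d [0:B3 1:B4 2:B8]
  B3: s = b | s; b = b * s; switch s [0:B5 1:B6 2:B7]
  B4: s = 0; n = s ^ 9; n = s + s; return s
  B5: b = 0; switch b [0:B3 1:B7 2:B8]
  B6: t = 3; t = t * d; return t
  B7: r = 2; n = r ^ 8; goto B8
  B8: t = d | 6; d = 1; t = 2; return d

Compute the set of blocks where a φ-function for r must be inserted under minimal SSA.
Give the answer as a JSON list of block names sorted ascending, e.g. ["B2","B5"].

Answer: ["B8"]

Derivation:
idom tree: B1←B0 B2←B0 B3←B2 B4←B0 B5←B3 B6←B3 B7←B3 B8←B0
Dom∩ at merges:
  B3: preds {B2,B5}: {B0,B2} ∩ {B0,B2,B3,B5} = {B0,B2}; idom=B2
  B4: preds {B0,B2}: {B0} ∩ {B0,B2} = {B0}; idom=B0
  B7: preds {B3,B5}: {B0,B2,B3} ∩ {B0,B2,B3,B5} = {B0,B2,B3}; idom=B3
  B8: preds {B1,B2,B5,B7}: {B0,B1} ∩ {B0,B2} ∩ {B0,B2,B3,B5} ∩ {B0,B2,B3,B7} = {B0}; idom=B0

DF derivation:
  B3←B2: walk · to B2
  B3←B5: walk B5→B3 to B2
  B4←B0: walk · to B0
  B4←B2: walk B2 to B0
  B7←B3: walk · to B3
  B7←B5: walk B5 to B3
  B8←B1: walk B1 to B0
  B8←B2: walk B2 to B0
  B8←B5: walk B5→B3→B2 to B0
  B8←B7: walk B7→B3→B2 to B0
  B0: DF=∅
  B1: DF={B8}
  B2: DF={B4,B8}
  B3: DF={B3,B8}
  B4: DF=∅
  B5: DF={B3,B7,B8}
  B6: DF=∅
  B7: DF={B8}
  B8: DF=∅

φ for r: defs {B7}
  DF⁺ = {B8}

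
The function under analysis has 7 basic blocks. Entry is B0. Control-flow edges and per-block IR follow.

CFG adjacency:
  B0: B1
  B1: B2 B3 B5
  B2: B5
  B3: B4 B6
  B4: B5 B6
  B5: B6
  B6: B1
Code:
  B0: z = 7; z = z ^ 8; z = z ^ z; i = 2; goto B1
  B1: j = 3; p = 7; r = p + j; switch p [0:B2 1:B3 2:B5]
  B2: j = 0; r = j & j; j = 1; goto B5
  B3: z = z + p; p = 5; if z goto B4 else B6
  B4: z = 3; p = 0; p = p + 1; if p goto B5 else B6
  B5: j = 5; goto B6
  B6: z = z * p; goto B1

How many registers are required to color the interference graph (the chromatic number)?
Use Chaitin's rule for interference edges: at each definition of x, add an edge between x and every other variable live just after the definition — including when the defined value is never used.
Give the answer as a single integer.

Answer: 3

Derivation:
def/use:
  B0 def {i,z} use ∅
  B1 def {j,p,r} use ∅
  B2 def {j,r} use ∅
  B3 def {p,z} use {p,z}
  B4 def {p,z} use ∅
  B5 def {j} use ∅
  B6 def {z} use {p,z}

Liveness:
  B0: in=∅ out={z}
  B1: in={z} out={p,z}
  B2: in={p,z} out={p,z}
  B3: in={p,z} out={p,z}
  B4: in=∅ out={p,z}
  B5: in={p,z} out={p,z}
  B6: in={p,z} out={z}

Interfere edges:
  i: {z}
  j: {p,z}
  p: {j,r,z}
  r: {p,z}
  z: {i,j,p,r}

Registers:
  {j,p,z} pairwise interfere (3-clique) ⇒ χ ≥ 3
  3-colouring: r0={z}  r1={i,p}  r2={j,r}
  χ = 3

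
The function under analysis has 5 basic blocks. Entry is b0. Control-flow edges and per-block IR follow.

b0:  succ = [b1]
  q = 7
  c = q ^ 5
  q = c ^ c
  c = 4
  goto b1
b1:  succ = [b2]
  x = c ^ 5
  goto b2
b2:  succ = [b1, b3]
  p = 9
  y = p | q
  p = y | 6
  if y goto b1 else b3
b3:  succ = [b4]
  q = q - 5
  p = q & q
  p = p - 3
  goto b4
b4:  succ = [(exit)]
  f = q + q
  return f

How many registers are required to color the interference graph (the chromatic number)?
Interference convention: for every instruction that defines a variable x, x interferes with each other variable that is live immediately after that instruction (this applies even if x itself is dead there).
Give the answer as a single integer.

Answer: 4

Derivation:
def/use:
  b0: {c,q} / ∅
  b1: {x} / {c}
  b2: {p,y} / {q}
  b3: {p,q} / {q}
  b4: {f} / {q}

Live sets:
  b0: in=∅ out={c,q}
  b1: in={c,q} out={c,q}
  b2: in={c,q} out={c,q}
  b3: in={q} out={q}
  b4: in={q} out=∅

Conflict graph:
  c↔{p,q,x,y}
  f↔∅
  p↔{c,q,y}
  q↔{c,p,x,y}
  x↔{c,q}
  y↔{c,p,q}

Chromatic number:
  lower bound: {c,p,q,y} mutually conflict ⇒ χ ≥ 4
  assign c→r0 f→r0 p→r2 q→r1 x→r2 y→r3 — no edge inside a register ⇒ χ ≤ 4
  χ = 4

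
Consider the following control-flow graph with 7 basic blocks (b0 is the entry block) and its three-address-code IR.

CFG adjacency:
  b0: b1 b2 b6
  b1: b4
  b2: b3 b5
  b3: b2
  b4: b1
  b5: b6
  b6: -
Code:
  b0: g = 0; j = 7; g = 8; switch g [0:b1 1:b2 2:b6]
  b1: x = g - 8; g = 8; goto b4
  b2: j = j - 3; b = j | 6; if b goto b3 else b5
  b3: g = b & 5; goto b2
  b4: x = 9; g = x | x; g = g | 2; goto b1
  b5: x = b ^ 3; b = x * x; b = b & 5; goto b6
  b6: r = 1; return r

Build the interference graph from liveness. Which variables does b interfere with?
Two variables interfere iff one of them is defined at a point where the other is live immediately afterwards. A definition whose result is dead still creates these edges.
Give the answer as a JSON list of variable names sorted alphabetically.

Answer: ["j"]

Working:
Per-block:
  b0 def {g,j} use ∅
  b1 def {g,x} use {g}
  b2 def {b,j} use {j}
  b3 def {g} use {b}
  b4 def {g,x} use ∅
  b5 def {b,x} use {b}
  b6 def {r} use ∅

Backward fixpoint:
  live b0: ∅→{g,j}
  live b1: {g}→∅
  live b2: {j}→{b,j}
  live b3: {b,j}→{j}
  live b4: ∅→{g}
  live b5: {b}→∅
  live b6: ∅→∅

Conflict graph:
  b: {j}
  g: {j}
  j: {b,g}
  r: ∅
  x: ∅

N(b) = ["j"]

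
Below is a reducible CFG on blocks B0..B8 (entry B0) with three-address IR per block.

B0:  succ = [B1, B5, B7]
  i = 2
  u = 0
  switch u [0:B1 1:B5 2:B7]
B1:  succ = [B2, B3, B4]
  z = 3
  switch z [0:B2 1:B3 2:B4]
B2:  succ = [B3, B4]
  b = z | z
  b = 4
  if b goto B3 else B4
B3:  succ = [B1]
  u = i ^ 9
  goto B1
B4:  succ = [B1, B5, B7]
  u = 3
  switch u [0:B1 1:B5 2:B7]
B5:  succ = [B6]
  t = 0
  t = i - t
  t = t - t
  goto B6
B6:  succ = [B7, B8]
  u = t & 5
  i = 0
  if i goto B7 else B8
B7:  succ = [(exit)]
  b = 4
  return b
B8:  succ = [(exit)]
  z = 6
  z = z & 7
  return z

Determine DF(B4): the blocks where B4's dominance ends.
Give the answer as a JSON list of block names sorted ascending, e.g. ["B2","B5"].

idom tree: B1←B0 B2←B1 B3←B1 B4←B1 B5←B0 B6←B5 B7←B0 B8←B6
Dom at joins:
  B1: preds {B0,B3,B4}: {B0} ∩ {B0,B1,B3} ∩ {B0,B1,B4} = {B0}; idom=B0
  B3: preds {B1,B2}: {B0,B1} ∩ {B0,B1,B2} = {B0,B1}; idom=B1
  B4: preds {B1,B2}: {B0,B1} ∩ {B0,B1,B2} = {B0,B1}; idom=B1
  B5: preds {B0,B4}: {B0} ∩ {B0,B1,B4} = {B0}; idom=B0
  B7: preds {B0,B4,B6}: {B0} ∩ {B0,B1,B4} ∩ {B0,B5,B6} = {B0}; idom=B0

DF walk-up:
  B1←B0: walk · to B0
  B1←B3: walk B3→B1 to B0
  B1←B4: walk B4→B1 to B0
  B3←B1: walk · to B1
  B3←B2: walk B2 to B1
  B4←B1: walk · to B1
  B4←B2: walk B2 to B1
  B5←B0: walk · to B0
  B5←B4: walk B4→B1 to B0
  B7←B0: walk · to B0
  B7←B4: walk B4→B1 to B0
  B7←B6: walk B6→B5 to B0
  DF(B0)=∅
  DF(B1)={B1,B5,B7}
  DF(B2)={B3,B4}
  DF(B3)={B1}
  DF(B4)={B1,B5,B7}
  DF(B5)={B7}
  DF(B6)={B7}
  DF(B7)=∅
  DF(B8)=∅

DF(B4) = ["B1", "B5", "B7"]

Answer: ["B1", "B5", "B7"]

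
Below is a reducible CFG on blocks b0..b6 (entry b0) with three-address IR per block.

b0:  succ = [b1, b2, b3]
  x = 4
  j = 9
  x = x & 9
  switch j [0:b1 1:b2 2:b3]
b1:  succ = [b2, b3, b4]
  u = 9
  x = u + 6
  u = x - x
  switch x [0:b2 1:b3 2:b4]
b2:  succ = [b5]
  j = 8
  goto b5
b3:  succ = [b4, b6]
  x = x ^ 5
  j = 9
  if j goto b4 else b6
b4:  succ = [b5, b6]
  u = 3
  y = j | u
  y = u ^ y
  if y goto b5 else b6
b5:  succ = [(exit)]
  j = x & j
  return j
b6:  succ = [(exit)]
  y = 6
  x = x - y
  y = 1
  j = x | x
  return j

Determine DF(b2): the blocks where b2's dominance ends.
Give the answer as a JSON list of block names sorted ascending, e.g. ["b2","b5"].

Answer: ["b5"]

Analysis:
idom tree: b1←b0 b2←b0 b3←b0 b4←b0 b5←b0 b6←b0
Dom at joins:
  b2: preds {b0,b1}: {b0} ∩ {b0,b1} = {b0}; idom=b0
  b3: preds {b0,b1}: {b0} ∩ {b0,b1} = {b0}; idom=b0
  b4: preds {b1,b3}: {b0,b1} ∩ {b0,b3} = {b0}; idom=b0
  b5: preds {b2,b4}: {b0,b2} ∩ {b0,b4} = {b0}; idom=b0
  b6: preds {b3,b4}: {b0,b3} ∩ {b0,b4} = {b0}; idom=b0

DF derivation:
  b2←b0: walk · to b0
  b2←b1: walk b1 to b0
  b3←b0: walk · to b0
  b3←b1: walk b1 to b0
  b4←b1: walk b1 to b0
  b4←b3: walk b3 to b0
  b5←b2: walk b2 to b0
  b5←b4: walk b4 to b0
  b6←b3: walk b3 to b0
  b6←b4: walk b4 to b0
  b0: DF=∅
  b1: DF={b2,b3,b4}
  b2: DF={b5}
  b3: DF={b4,b6}
  b4: DF={b5,b6}
  b5: DF=∅
  b6: DF=∅

DF(b2) = ["b5"]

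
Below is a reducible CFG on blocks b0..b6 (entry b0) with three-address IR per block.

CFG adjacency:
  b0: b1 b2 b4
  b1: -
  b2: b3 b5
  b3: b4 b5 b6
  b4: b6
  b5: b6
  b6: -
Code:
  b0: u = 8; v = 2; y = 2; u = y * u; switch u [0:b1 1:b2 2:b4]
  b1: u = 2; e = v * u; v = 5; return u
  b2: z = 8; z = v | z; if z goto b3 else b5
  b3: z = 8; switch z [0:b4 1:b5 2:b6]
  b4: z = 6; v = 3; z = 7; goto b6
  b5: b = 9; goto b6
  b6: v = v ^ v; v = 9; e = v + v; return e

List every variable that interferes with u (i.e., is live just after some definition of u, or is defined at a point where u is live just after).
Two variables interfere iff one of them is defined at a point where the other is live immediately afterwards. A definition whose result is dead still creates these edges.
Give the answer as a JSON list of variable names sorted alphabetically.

Block summaries:
  b0: {u,v,y} / ∅
  b1: {e,u,v} / {v}
  b2: {z} / {v}
  b3: {z} / ∅
  b4: {v,z} / ∅
  b5: {b} / ∅
  b6: {e,v} / {v}

Liveness:
  b0: in=∅ out={v}
  b1: in={v} out=∅
  b2: in={v} out={v}
  b3: in={v} out={v}
  b4: in=∅ out={v}
  b5: in={v} out={v}
  b6: in={v} out=∅

Interference:
  b: {v}
  e: {u}
  u: {e,v,y}
  v: {b,u,y,z}
  y: {u,v}
  z: {v}

N(u) = ["e", "v", "y"]

Answer: ["e", "v", "y"]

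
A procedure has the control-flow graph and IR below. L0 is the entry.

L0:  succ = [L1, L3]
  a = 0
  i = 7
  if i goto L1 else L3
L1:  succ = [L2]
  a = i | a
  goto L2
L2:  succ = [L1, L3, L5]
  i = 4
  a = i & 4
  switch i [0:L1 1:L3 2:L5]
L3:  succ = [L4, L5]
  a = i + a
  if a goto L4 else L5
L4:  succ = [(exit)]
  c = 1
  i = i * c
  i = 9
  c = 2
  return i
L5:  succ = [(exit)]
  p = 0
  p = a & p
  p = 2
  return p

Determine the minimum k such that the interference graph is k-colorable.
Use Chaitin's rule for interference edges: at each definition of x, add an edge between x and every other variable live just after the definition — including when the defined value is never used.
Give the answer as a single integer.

Answer: 2

Analysis:
Block summaries:
  L0: def={a,i} ue=∅
  L1: def={a} ue={a,i}
  L2: def={a,i} ue=∅
  L3: def={a} ue={a,i}
  L4: def={c,i} ue={i}
  L5: def={p} ue={a}

Liveness:
  L0 li=∅ lo={a,i}
  L1 li={a,i} lo=∅
  L2 li=∅ lo={a,i}
  L3 li={a,i} lo={a,i}
  L4 li={i} lo=∅
  L5 li={a} lo=∅

Conflict graph:
  a — {i,p}
  c — {i}
  i — {a,c}
  p — {a}

Registers:
  {a,i} pairwise interfere (2-clique) ⇒ χ ≥ 2
  assign a→R0 c→R0 i→R1 p→R1 — no edge inside a register ⇒ χ ≤ 2
  χ = 2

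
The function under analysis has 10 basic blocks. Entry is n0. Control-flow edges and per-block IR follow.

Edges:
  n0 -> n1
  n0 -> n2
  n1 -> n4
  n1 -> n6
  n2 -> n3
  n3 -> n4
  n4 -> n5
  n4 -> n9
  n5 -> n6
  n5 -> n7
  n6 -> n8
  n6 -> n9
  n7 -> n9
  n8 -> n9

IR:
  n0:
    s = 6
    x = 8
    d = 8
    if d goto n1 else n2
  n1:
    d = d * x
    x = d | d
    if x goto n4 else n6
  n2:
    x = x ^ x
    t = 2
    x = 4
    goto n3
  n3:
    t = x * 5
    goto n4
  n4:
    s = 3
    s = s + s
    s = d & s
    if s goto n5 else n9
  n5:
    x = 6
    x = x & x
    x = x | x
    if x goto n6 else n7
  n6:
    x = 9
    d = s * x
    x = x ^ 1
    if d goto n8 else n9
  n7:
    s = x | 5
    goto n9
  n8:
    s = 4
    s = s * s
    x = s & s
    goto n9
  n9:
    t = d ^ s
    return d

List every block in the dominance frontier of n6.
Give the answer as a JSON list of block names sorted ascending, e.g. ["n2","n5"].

idom tree: n1←n0 n2←n0 n3←n2 n4←n0 n5←n4 n6←n0 n7←n5 n8←n6 n9←n0
Dom∩ at merges:
  n4: preds {n1,n3}: {n0,n1} ∩ {n0,n2,n3} = {n0}; idom=n0
  n6: preds {n1,n5}: {n0,n1} ∩ {n0,n4,n5} = {n0}; idom=n0
  n9: preds {n4,n6,n7,n8}: {n0,n4} ∩ {n0,n6} ∩ {n0,n4,n5,n7} ∩ {n0,n6,n8} = {n0}; idom=n0

Frontier:
  n4←n1: walk n1 to n0
  n4←n3: walk n3→n2 to n0
  n6←n1: walk n1 to n0
  n6←n5: walk n5→n4 to n0
  n9←n4: walk n4 to n0
  n9←n6: walk n6 to n0
  n9←n7: walk n7→n5→n4 to n0
  n9←n8: walk n8→n6 to n0
  n0: DF=∅
  n1: DF={n4,n6}
  n2: DF={n4}
  n3: DF={n4}
  n4: DF={n6,n9}
  n5: DF={n6,n9}
  n6: DF={n9}
  n7: DF={n9}
  n8: DF={n9}
  n9: DF=∅

DF(n6) = ["n9"]

Answer: ["n9"]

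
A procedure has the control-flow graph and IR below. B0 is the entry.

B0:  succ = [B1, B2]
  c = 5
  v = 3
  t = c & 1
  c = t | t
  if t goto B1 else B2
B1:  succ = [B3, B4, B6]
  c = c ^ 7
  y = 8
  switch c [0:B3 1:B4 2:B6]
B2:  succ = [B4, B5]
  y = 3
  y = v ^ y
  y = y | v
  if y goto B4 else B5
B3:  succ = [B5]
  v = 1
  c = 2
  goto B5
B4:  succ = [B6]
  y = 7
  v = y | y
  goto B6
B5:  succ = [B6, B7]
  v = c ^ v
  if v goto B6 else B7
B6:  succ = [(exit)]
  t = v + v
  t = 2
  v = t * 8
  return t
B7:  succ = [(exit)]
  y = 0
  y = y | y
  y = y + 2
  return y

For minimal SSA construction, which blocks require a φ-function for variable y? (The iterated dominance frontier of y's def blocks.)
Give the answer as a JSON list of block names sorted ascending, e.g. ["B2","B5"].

idom tree: B1←B0 B2←B0 B3←B1 B4←B0 B5←B0 B6←B0 B7←B5
Dom at joins:
  B4: preds {B1,B2}: {B0,B1} ∩ {B0,B2} = {B0}; idom=B0
  B5: preds {B2,B3}: {B0,B2} ∩ {B0,B1,B3} = {B0}; idom=B0
  B6: preds {B1,B4,B5}: {B0,B1} ∩ {B0,B4} ∩ {B0,B5} = {B0}; idom=B0

DF derivation:
  B4←B1: walk B1 to B0
  B4←B2: walk B2 to B0
  B5←B2: walk B2 to B0
  B5←B3: walk B3→B1 to B0
  B6←B1: walk B1 to B0
  B6←B4: walk B4 to B0
  B6←B5: walk B5 to B0
  B0 → ∅
  B1 → {B4,B5,B6}
  B2 → {B4,B5}
  B3 → {B5}
  B4 → {B6}
  B5 → {B6}
  B6 → ∅
  B7 → ∅

φ for y: defs {B1,B2,B4,B7}
  DF⁺ = {B4,B5,B6}

Answer: ["B4", "B5", "B6"]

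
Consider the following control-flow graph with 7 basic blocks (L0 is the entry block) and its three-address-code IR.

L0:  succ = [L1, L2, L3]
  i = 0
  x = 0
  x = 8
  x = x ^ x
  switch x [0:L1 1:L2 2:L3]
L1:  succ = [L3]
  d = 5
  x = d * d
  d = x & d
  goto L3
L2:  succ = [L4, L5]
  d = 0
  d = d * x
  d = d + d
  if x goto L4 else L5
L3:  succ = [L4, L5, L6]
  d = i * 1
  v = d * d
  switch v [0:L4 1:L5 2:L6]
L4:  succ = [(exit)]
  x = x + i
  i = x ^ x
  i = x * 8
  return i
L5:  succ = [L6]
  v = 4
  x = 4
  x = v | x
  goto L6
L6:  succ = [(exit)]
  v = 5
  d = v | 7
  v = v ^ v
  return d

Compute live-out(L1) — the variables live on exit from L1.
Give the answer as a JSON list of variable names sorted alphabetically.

Answer: ["i", "x"]

Working:
Block summaries:
  L0: {i,x} / ∅
  L1: {d,x} / ∅
  L2: {d} / {x}
  L3: {d,v} / {i}
  L4: {i,x} / {i,x}
  L5: {v,x} / ∅
  L6: {d,v} / ∅

Live sets:
  L0 li=∅ lo={i,x}
  L1 li={i} lo={i,x}
  L2 li={i,x} lo={i,x}
  L3 li={i,x} lo={i,x}
  L4 li={i,x} lo=∅
  L5 li=∅ lo=∅
  L6 li=∅ lo=∅

live-out(L1) = ["i", "x"]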